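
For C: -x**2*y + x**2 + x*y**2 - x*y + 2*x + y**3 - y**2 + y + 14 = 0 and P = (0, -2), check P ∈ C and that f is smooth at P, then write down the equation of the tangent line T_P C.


Tangent line at P: 8*x + 17*y + 34 = 0.

Step 1: f(0, -2) = 0, so P lies on C.
Step 2: partial derivatives
  f_x(x, y) = -2*x*y + 2*x + y**2 - y + 2, f_y(x, y) = -x**2 + 2*x*y - x + 3*y**2 - 2*y + 1.
  f_x(P) = 8, f_y(P) = 17 (gradient nonzero, so P is smooth).
Step 3: tangent line at P: 8·(x − 0) + 17·(y − -2) = 0.
Expanding: 8*x + 17*y + 34 = 0.


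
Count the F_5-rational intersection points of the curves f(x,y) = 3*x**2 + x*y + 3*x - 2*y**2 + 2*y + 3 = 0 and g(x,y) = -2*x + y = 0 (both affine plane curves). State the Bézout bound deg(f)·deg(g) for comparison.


Common zeros: {(2, 4)}; count = 1; Bézout bound = 2.

deg(f) = 2, deg(g) = 1, so Bézout bound = 2.
Scan x ∈ F_5. For each x, list the y ∈ F_5 with f(x, y) ≡ 0 and those with g(x, y) ≡ 0 (mod 5); the common zeros in that column are the intersection.
  x = 0: f ≡ 0 at y ∈ ∅; g ≡ 0 at y ∈ {0}; common: ∅.
  x = 1: f ≡ 0 at y ∈ {1, 3}; g ≡ 0 at y ∈ {2}; common: ∅.
  x = 2: f ≡ 0 at y ∈ {3, 4}; g ≡ 0 at y ∈ {4}; common: {4}.
  x = 3: f ≡ 0 at y ∈ ∅; g ≡ 0 at y ∈ {1}; common: ∅.
  x = 4: f ≡ 0 at y ∈ {4}; g ≡ 0 at y ∈ {3}; common: ∅.
Collecting: common zeros = {(2, 4)}, so the count is 1.
Comparison with the Bézout bound: 1 ≤ 2 = deg(f)·deg(g), as expected for curves with no common component (the affine F_5-count falls short of the bound because intersections may lie at infinity, over extension fields, or carry multiplicity).


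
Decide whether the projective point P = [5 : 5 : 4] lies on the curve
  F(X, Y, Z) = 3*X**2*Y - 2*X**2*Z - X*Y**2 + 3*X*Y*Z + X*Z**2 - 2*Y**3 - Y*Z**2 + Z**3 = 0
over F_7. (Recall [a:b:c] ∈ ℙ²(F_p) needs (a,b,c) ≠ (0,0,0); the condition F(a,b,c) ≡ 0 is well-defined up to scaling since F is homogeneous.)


F(5,5,4) ≡ 3 (mod 7); P is NOT on the curve.

Evaluate F(5, 5, 4) term-by-term (mod 7).
  3*X**2*Y ↦ 3·25·5·1 = 375
  -2*X**2*Z ↦ -2·25·1·4 = -200
  -X*Y**2 ↦ -1·5·25·1 = -125
  3*X*Y*Z ↦ 3·5·5·4 = 300
  X*Z**2 ↦ 1·5·1·16 = 80
  -2*Y**3 ↦ -2·1·125·1 = -250
  -Y*Z**2 ↦ -1·1·5·16 = -80
  Z**3 ↦ 1·1·1·64 = 64
Sum: F(5, 5, 4) = (375) + (-200) + (-125) + (300) + (80) + (-250) + (-80) + (64) = 164.
Reducing mod 7: 164 ≡ 3 (mod 7).
Since F(a, b, c) ≡ 3 ≠ 0 (mod 7), P does NOT lie on the curve.


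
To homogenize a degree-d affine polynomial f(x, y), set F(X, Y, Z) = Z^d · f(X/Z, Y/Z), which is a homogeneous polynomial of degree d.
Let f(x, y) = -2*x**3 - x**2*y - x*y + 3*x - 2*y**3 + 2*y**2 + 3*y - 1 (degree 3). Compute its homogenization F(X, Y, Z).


F(X, Y, Z) = -2*X**3 - X**2*Y - X*Y*Z + 3*X*Z**2 - 2*Y**3 + 2*Y**2*Z + 3*Y*Z**2 - Z**3

deg(f) = 3.
Substitute x = X/Z, y = Y/Z into f, then multiply by Z^3.
  monomial -2·x^3·y^0 ↦ -2·X^3·Y^0·Z^0.
  monomial -1·x^2·y^1 ↦ -1·X^2·Y^1·Z^0.
  monomial -1·x^1·y^1 ↦ -1·X^1·Y^1·Z^1.
  monomial 3·x^1·y^0 ↦ 3·X^1·Y^0·Z^2.
  monomial -2·x^0·y^3 ↦ -2·X^0·Y^3·Z^0.
  monomial 2·x^0·y^2 ↦ 2·X^0·Y^2·Z^1.
  monomial 3·x^0·y^1 ↦ 3·X^0·Y^1·Z^2.
  monomial -1·x^0·y^0 ↦ -1·X^0·Y^0·Z^3.
Collecting: F(X, Y, Z) = -2*X**3 - X**2*Y - X*Y*Z + 3*X*Z**2 - 2*Y**3 + 2*Y**2*Z + 3*Y*Z**2 - Z**3.


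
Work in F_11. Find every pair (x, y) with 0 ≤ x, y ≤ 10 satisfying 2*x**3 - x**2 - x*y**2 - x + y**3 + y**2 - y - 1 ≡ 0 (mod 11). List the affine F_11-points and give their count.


Affine F_11-points: {(0, 1), (0, 10), (1, 6), (2, 2), (4, 6), (5, 2), (6, 9), (7, 7), (9, 5), (10, 2)}; count = 10.

For each of the 121 pairs (x, y) ∈ F_11², evaluate f(x, y) mod 11. Record the zeros.
  x = 0: [0↦10, 1↦0, 2↦9, 3↦10, 4↦9, 5↦1, 6↦3, 7↦10, 8↦6, 9↦8, 10↦0]  zeros at y ∈ {1, 10}
  x = 1: [0↦10, 1↦10, 2↦5, 3↦1, 4↦4, 5↦9, 6↦0, 7↦5, 8↦8, 9↦4, 10↦10]  zeros at y ∈ {6}
  x = 2: [0↦9, 1↦8, 2↦0, 3↦2, 4↦9, 5↦5, 6↦7, 7↦10, 8↦9, 9↦10, 10↦8]  zeros at y ∈ {2}
  x = 3: [0↦8, 1↦6, 2↦6, 3↦3, 4↦3, 5↦1, 6↦3, 7↦4, 8↦10, 9↦5, 10↦6]  zeros at y ∈ ∅
  x = 4: [0↦8, 1↦5, 2↦2, 3↦5, 4↦9, 5↦9, 6↦0, 7↦10, 8↦1, 9↦1, 10↦5]  zeros at y ∈ {6}
  x = 5: [0↦10, 1↦6, 2↦0, 3↦9, 4↦6, 5↦8, 6↦10, 7↦7, 8↦5, 9↦10, 10↦6]  zeros at y ∈ {2}
  x = 6: [0↦4, 1↦10, 2↦1, 3↦5, 4↦6, 5↦10, 6↦1, 7↦7, 8↦1, 9↦0, 10↦10]  zeros at y ∈ {9}
  x = 7: [0↦2, 1↦7, 2↦6, 3↦5, 4↦10, 5↦5, 6↦7, 7↦0, 8↦1, 9↦5, 10↦7]  zeros at y ∈ {7}
  x = 8: [0↦5, 1↦9, 2↦5, 3↦10, 4↦8, 5↦5, 6↦7, 7↦9, 8↦6, 9↦4, 10↦9]  zeros at y ∈ ∅
  x = 9: [0↦3, 1↦6, 2↦10, 3↦10, 4↦1, 5↦0, 6↦2, 7↦2, 8↦6, 9↦9, 10↦6]  zeros at y ∈ {5}
  x = 10: [0↦8, 1↦10, 2↦0, 3↦6, 4↦1, 5↦2, 6↦4, 7↦2, 8↦2, 9↦10, 10↦10]  zeros at y ∈ {2}
Collecting zeros: affine points = {(0, 1), (0, 10), (1, 6), (2, 2), (4, 6), (5, 2), (6, 9), (7, 7), (9, 5), (10, 2)}.
Total count |C(F_11)_aff| = 10.


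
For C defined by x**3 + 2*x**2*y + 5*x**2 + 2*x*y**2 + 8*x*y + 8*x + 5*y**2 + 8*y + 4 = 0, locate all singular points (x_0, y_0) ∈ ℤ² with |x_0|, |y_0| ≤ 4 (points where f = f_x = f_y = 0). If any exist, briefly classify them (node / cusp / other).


Singular points: {(-2, 0)}; classification: node.

Compute partial derivatives:
  f_x = 3*x**2 + 4*x*y + 10*x + 2*y**2 + 8*y + 8.
  f_y = 2*x**2 + 4*x*y + 8*x + 10*y + 8.
Scan x_0 ∈ {−4, ..., 4}. For each x_0, f_y(x_0, y) is a polynomial in y; find its integer roots y ∈ {−4, ..., 4}, then test f_x and f at those candidates.
  x = -4: f_y(-4, y) = 8 - 6*y; no integer root y with |y| ≤ 4.
  x = -3: f_y(-3, y) = 2 - 2*y; vanishes at y ∈ {1}. (-3, 1): f_x = 3 ≠ 0.
  x = -2: f_y(-2, y) = 2*y; vanishes at y ∈ {0}. (-2, 0): f_x = 0, f = 0 — SINGULAR.
  x = -1: f_y(-1, y) = 6*y + 2; no integer root y with |y| ≤ 4.
  x = 0: f_y(0, y) = 10*y + 8; no integer root y with |y| ≤ 4.
  x = 1: f_y(1, y) = 14*y + 18; no integer root y with |y| ≤ 4.
  x = 2: f_y(2, y) = 18*y + 32; no integer root y with |y| ≤ 4.
  x = 3: f_y(3, y) = 22*y + 50; no integer root y with |y| ≤ 4.
  x = 4: f_y(4, y) = 26*y + 72; no integer root y with |y| ≤ 4.
Only singular point on the grid: (-2, 0).
Classify: substitute x = -2 + u, y = 0 + v and expand: f = u**3 + 2*u**2*v - u**2 + 2*u*v**2 + v**2.
No constant or linear terms (consistent with a singular point). Quadratic part: -u**2 + v**2. Cubic part: u**3 + 2*u**2*v + 2*u*v**2.
The quadratic part v**2 - u**2 = (v − u)(v + u) splits into two distinct linear factors, so there are two distinct tangent lines y − 0 = ±(x − -2) — this is a node (ordinary double point).
Classification: node.


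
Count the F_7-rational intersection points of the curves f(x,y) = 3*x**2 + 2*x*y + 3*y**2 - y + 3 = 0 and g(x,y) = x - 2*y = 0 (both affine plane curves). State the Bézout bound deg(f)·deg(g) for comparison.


Common zeros: {(2, 1), (4, 2)}; count = 2; Bézout bound = 2.

deg(f) = 2, deg(g) = 1, so Bézout bound = 2.
Scan x ∈ F_7. For each x, list the y ∈ F_7 with f(x, y) ≡ 0 and those with g(x, y) ≡ 0 (mod 7); the common zeros in that column are the intersection.
  x = 0: f ≡ 0 at y ∈ {6}; g ≡ 0 at y ∈ {0}; common: ∅.
  x = 1: f ≡ 0 at y ∈ ∅; g ≡ 0 at y ∈ {4}; common: ∅.
  x = 2: f ≡ 0 at y ∈ {1, 5}; g ≡ 0 at y ∈ {1}; common: {1}.
  x = 3: f ≡ 0 at y ∈ {4, 6}; g ≡ 0 at y ∈ {5}; common: ∅.
  x = 4: f ≡ 0 at y ∈ {2, 5}; g ≡ 0 at y ∈ {2}; common: {2}.
  x = 5: f ≡ 0 at y ∈ ∅; g ≡ 0 at y ∈ {6}; common: ∅.
  x = 6: f ≡ 0 at y ∈ {4}; g ≡ 0 at y ∈ {3}; common: ∅.
Collecting: common zeros = {(2, 1), (4, 2)}, so the count is 2.
Comparison with the Bézout bound: 2 ≤ 2 = deg(f)·deg(g), as expected for curves with no common component (the bound is attained).


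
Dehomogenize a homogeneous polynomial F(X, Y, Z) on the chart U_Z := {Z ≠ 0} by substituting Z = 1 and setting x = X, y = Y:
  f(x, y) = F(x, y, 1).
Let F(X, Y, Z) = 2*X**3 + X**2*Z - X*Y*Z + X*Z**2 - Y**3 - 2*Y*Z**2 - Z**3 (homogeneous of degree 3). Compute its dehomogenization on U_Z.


f(x, y) = 2*x**3 + x**2 - x*y + x - y**3 - 2*y - 1

On U_Z we set Z = 1. Each monomial c·X^i·Y^j·Z^k in F becomes c·x^i·y^j·1^k = c·x^i·y^j.
Substituting Z = 1: F(X, Y, 1) = 2*x**3 + x**2 - x*y + x - y**3 - 2*y - 1.
Note: deg(f) ≤ deg(F) = 3; strict inequality happens when F is divisible by Z (lost terms).


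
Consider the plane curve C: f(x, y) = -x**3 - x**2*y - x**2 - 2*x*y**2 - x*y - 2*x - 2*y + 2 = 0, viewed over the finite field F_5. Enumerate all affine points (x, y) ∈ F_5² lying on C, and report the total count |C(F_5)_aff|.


Affine F_5-points: {(0, 1), (1, 4), (2, 4), (3, 0), (3, 1)}; count = 5.

For each of the 25 pairs (x, y) ∈ F_5², evaluate f(x, y) mod 5. Record the zeros.
  x = 0: [0↦2, 1↦0, 2↦3, 3↦1, 4↦4]  zeros at y ∈ {1}
  x = 1: [0↦3, 1↦2, 2↦2, 3↦3, 4↦0]  zeros at y ∈ {4}
  x = 2: [0↦1, 1↦4, 2↦4, 3↦1, 4↦0]  zeros at y ∈ {4}
  x = 3: [0↦0, 1↦0, 2↦3, 3↦4, 4↦3]  zeros at y ∈ {0, 1}
  x = 4: [0↦4, 1↦4, 2↦3, 3↦1, 4↦3]  zeros at y ∈ ∅
Collecting zeros: affine points = {(0, 1), (1, 4), (2, 4), (3, 0), (3, 1)}.
Total count |C(F_5)_aff| = 5.


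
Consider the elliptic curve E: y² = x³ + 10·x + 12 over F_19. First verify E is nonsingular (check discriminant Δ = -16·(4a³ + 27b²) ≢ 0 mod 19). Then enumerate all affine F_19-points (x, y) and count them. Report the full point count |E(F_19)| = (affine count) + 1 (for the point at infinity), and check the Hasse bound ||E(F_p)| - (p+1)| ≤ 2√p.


Affine points = {(1, 2), (1, 17), (5, 4), (5, 15), (7, 8), (7, 11), (11, 3), (11, 16), (12, 6), (12, 13), (18, 1), (18, 18)}; affine count = 12; |E(F_19)| = 13.

Discriminant check: Δ ∝ 4a³ + 27b² = 4·10³ + 27·12² = 4·1000 + 27·144 ≡ 3 (mod 19). Nonzero ⇒ E is nonsingular.
For each x ∈ F_19, compute rhs = x³ + 10·x + 12 mod 19, then count y ∈ F_19 with y² ≡ rhs.
  x = 0: rhs = 12, matching y values: none (0 points).
  x = 1: rhs = 4, matching y values: 2, 17 (2 points).
  x = 2: rhs = 2, matching y values: none (0 points).
  x = 3: rhs = 12, matching y values: none (0 points).
  x = 4: rhs = 2, matching y values: none (0 points).
  x = 5: rhs = 16, matching y values: 4, 15 (2 points).
  x = 6: rhs = 3, matching y values: none (0 points).
  x = 7: rhs = 7, matching y values: 8, 11 (2 points).
  x = 8: rhs = 15, matching y values: none (0 points).
  x = 9: rhs = 14, matching y values: none (0 points).
  x = 10: rhs = 10, matching y values: none (0 points).
  x = 11: rhs = 9, matching y values: 3, 16 (2 points).
  x = 12: rhs = 17, matching y values: 6, 13 (2 points).
  x = 13: rhs = 2, matching y values: none (0 points).
  x = 14: rhs = 8, matching y values: none (0 points).
  x = 15: rhs = 3, matching y values: none (0 points).
  x = 16: rhs = 12, matching y values: none (0 points).
  x = 17: rhs = 3, matching y values: none (0 points).
  x = 18: rhs = 1, matching y values: 1, 18 (2 points).
Total affine count: 12.
Full point count |E(F_19)| = 12 + 1 = 13.
Hasse bound: |13 − (19+1)| = |-7| = 7 ≤ 2√19 ≈ 8.7178 ✓.


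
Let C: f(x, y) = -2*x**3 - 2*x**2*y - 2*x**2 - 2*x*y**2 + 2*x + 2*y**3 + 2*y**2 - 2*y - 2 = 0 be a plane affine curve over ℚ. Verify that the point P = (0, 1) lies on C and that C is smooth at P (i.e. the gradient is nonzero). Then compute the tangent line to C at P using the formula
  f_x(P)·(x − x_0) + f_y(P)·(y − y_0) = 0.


Tangent line at P: 8*y - 8 = 0.

Step 1: f(0, 1) = 0, so P lies on C.
Step 2: partial derivatives
  f_x(x, y) = -6*x**2 - 4*x*y - 4*x - 2*y**2 + 2, f_y(x, y) = -2*x**2 - 4*x*y + 6*y**2 + 4*y - 2.
  f_x(P) = 0, f_y(P) = 8 (gradient nonzero, so P is smooth).
Step 3: tangent line at P: 0·(x − 0) + 8·(y − 1) = 0.
Expanding: 8*y - 8 = 0.


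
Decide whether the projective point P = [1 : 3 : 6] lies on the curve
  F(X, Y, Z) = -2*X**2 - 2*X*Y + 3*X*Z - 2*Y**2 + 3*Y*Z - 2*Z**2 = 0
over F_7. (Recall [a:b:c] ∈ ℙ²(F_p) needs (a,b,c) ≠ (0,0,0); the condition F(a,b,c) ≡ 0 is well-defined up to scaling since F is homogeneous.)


F(1,3,6) ≡ 2 (mod 7); P is NOT on the curve.

Evaluate F(1, 3, 6) term-by-term (mod 7).
  -2*X**2 ↦ -2·1·1·1 = -2
  -2*X*Y ↦ -2·1·3·1 = -6
  3*X*Z ↦ 3·1·1·6 = 18
  -2*Y**2 ↦ -2·1·9·1 = -18
  3*Y*Z ↦ 3·1·3·6 = 54
  -2*Z**2 ↦ -2·1·1·36 = -72
Sum: F(1, 3, 6) = (-2) + (-6) + (18) + (-18) + (54) + (-72) = -26.
Reducing mod 7: -26 ≡ 2 (mod 7).
Since F(a, b, c) ≡ 2 ≠ 0 (mod 7), P does NOT lie on the curve.


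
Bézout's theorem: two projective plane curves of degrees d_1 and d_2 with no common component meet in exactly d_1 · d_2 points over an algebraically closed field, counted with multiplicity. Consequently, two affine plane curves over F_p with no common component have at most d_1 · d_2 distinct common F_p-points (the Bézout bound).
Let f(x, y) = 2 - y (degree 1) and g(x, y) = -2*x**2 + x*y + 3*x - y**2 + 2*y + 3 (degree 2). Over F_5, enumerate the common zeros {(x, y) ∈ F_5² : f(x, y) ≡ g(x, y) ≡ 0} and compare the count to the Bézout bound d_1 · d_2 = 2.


Common zeros: {(2, 2), (3, 2)}; count = 2; Bézout bound = 2.

deg(f) = 1, deg(g) = 2, so Bézout bound = 2.
Scan x ∈ F_5. For each x, list the y ∈ F_5 with f(x, y) ≡ 0 and those with g(x, y) ≡ 0 (mod 5); the common zeros in that column are the intersection.
  x = 0: f ≡ 0 at y ∈ {2}; g ≡ 0 at y ∈ {3, 4}; common: ∅.
  x = 1: f ≡ 0 at y ∈ {2}; g ≡ 0 at y ∈ {4}; common: ∅.
  x = 2: f ≡ 0 at y ∈ {2}; g ≡ 0 at y ∈ {2}; common: {2}.
  x = 3: f ≡ 0 at y ∈ {2}; g ≡ 0 at y ∈ {2, 3}; common: {2}.
  x = 4: f ≡ 0 at y ∈ {2}; g ≡ 0 at y ∈ ∅; common: ∅.
Collecting: common zeros = {(2, 2), (3, 2)}, so the count is 2.
Comparison with the Bézout bound: 2 ≤ 2 = deg(f)·deg(g), as expected for curves with no common component (the bound is attained).


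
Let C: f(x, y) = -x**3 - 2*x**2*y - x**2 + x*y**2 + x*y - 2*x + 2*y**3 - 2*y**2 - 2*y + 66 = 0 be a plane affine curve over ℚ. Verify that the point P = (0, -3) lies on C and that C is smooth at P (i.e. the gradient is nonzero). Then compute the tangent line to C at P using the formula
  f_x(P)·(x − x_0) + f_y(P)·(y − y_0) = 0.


Tangent line at P: 4*x + 64*y + 192 = 0.

Step 1: f(0, -3) = 0, so P lies on C.
Step 2: partial derivatives
  f_x(x, y) = -3*x**2 - 4*x*y - 2*x + y**2 + y - 2, f_y(x, y) = -2*x**2 + 2*x*y + x + 6*y**2 - 4*y - 2.
  f_x(P) = 4, f_y(P) = 64 (gradient nonzero, so P is smooth).
Step 3: tangent line at P: 4·(x − 0) + 64·(y − -3) = 0.
Expanding: 4*x + 64*y + 192 = 0.


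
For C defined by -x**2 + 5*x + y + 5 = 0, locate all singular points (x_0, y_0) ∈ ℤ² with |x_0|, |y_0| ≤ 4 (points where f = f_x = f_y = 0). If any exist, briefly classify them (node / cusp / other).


No singular points in the scanned grid; C is smooth there.

Compute partial derivatives:
  f_x = 5 - 2*x.
  f_y = 1.
f_y = 1 is a nonzero constant, so f_y never vanishes: no point (x, y) can satisfy f = f_x = f_y = 0. In particular no (x, y) ∈ {−4, ..., 4}² is singular; the curve is smooth.


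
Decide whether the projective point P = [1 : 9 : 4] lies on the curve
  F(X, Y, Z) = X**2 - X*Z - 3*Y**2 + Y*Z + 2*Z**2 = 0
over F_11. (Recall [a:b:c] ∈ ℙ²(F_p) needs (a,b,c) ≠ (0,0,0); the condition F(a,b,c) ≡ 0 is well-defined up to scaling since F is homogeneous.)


F(1,9,4) ≡ 9 (mod 11); P is NOT on the curve.

Evaluate F(1, 9, 4) term-by-term (mod 11).
  X**2 ↦ 1·1·1·1 = 1
  -X*Z ↦ -1·1·1·4 = -4
  -3*Y**2 ↦ -3·1·81·1 = -243
  Y*Z ↦ 1·1·9·4 = 36
  2*Z**2 ↦ 2·1·1·16 = 32
Sum: F(1, 9, 4) = (1) + (-4) + (-243) + (36) + (32) = -178.
Reducing mod 11: -178 ≡ 9 (mod 11).
Since F(a, b, c) ≡ 9 ≠ 0 (mod 11), P does NOT lie on the curve.


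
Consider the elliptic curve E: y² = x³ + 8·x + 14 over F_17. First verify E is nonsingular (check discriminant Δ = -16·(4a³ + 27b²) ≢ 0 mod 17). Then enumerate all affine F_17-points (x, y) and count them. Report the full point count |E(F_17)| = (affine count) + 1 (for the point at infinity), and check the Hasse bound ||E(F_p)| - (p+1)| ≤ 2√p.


Affine points = {(2, 2), (2, 15), (4, 5), (4, 12), (5, 3), (5, 14), (9, 4), (9, 13), (12, 6), (12, 11)}; affine count = 10; |E(F_17)| = 11.

Discriminant check: Δ ∝ 4a³ + 27b² = 4·8³ + 27·14² = 4·512 + 27·196 ≡ 13 (mod 17). Nonzero ⇒ E is nonsingular.
For each x ∈ F_17, compute rhs = x³ + 8·x + 14 mod 17, then count y ∈ F_17 with y² ≡ rhs.
  x = 0: rhs = 14, matching y values: none (0 points).
  x = 1: rhs = 6, matching y values: none (0 points).
  x = 2: rhs = 4, matching y values: 2, 15 (2 points).
  x = 3: rhs = 14, matching y values: none (0 points).
  x = 4: rhs = 8, matching y values: 5, 12 (2 points).
  x = 5: rhs = 9, matching y values: 3, 14 (2 points).
  x = 6: rhs = 6, matching y values: none (0 points).
  x = 7: rhs = 5, matching y values: none (0 points).
  x = 8: rhs = 12, matching y values: none (0 points).
  x = 9: rhs = 16, matching y values: 4, 13 (2 points).
  x = 10: rhs = 6, matching y values: none (0 points).
  x = 11: rhs = 5, matching y values: none (0 points).
  x = 12: rhs = 2, matching y values: 6, 11 (2 points).
  x = 13: rhs = 3, matching y values: none (0 points).
  x = 14: rhs = 14, matching y values: none (0 points).
  x = 15: rhs = 7, matching y values: none (0 points).
  x = 16: rhs = 5, matching y values: none (0 points).
Total affine count: 10.
Full point count |E(F_17)| = 10 + 1 = 11.
Hasse bound: |11 − (17+1)| = |-7| = 7 ≤ 2√17 ≈ 8.2462 ✓.


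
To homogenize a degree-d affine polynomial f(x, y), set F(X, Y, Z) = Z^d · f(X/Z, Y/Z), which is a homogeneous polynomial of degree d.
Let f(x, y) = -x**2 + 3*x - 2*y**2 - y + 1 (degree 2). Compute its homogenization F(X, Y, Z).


F(X, Y, Z) = -X**2 + 3*X*Z - 2*Y**2 - Y*Z + Z**2

deg(f) = 2.
Substitute x = X/Z, y = Y/Z into f, then multiply by Z^2.
  monomial -1·x^2·y^0 ↦ -1·X^2·Y^0·Z^0.
  monomial 3·x^1·y^0 ↦ 3·X^1·Y^0·Z^1.
  monomial -2·x^0·y^2 ↦ -2·X^0·Y^2·Z^0.
  monomial -1·x^0·y^1 ↦ -1·X^0·Y^1·Z^1.
  monomial 1·x^0·y^0 ↦ 1·X^0·Y^0·Z^2.
Collecting: F(X, Y, Z) = -X**2 + 3*X*Z - 2*Y**2 - Y*Z + Z**2.


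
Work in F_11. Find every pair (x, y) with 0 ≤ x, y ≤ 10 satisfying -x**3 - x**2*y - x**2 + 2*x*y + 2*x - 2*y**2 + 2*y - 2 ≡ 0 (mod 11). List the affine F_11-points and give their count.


Affine F_11-points: {(1, 3), (1, 4), (2, 3), (2, 9), (3, 6), (3, 10), (4, 3), (4, 5), (5, 2), (5, 8), (6, 0), (9, 2), (9, 6)}; count = 13.

For each of the 121 pairs (x, y) ∈ F_11², evaluate f(x, y) mod 11. Record the zeros.
  x = 0: [0↦9, 1↦9, 2↦5, 3↦8, 4↦7, 5↦2, 6↦4, 7↦2, 8↦7, 9↦8, 10↦5]  zeros at y ∈ ∅
  x = 1: [0↦9, 1↦10, 2↦7, 3↦0, 4↦0, 5↦7, 6↦10, 7↦9, 8↦4, 9↦6, 10↦4]  zeros at y ∈ {3, 4}
  x = 2: [0↦1, 1↦1, 2↦8, 3↦0, 4↦10, 5↦5, 6↦7, 7↦5, 8↦10, 9↦0, 10↦8]  zeros at y ∈ {3, 9}
  x = 3: [0↦1, 1↦9, 2↦2, 3↦2, 4↦9, 5↦1, 6↦0, 7↦6, 8↦8, 9↦6, 10↦0]  zeros at y ∈ {6, 10}
  x = 4: [0↦3, 1↦6, 2↦5, 3↦0, 4↦2, 5↦0, 6↦5, 7↦6, 8↦3, 9↦7, 10↦7]  zeros at y ∈ {3, 5}
  x = 5: [0↦1, 1↦8, 2↦0, 3↦10, 4↦5, 5↦7, 6↦5, 7↦10, 8↦0, 9↦8, 10↦1]  zeros at y ∈ {2, 8}
  x = 6: [0↦0, 1↦9, 2↦3, 3↦4, 4↦1, 5↦5, 6↦5, 7↦1, 8↦4, 9↦3, 10↦9]  zeros at y ∈ {0}
  x = 7: [0↦5, 1↦3, 2↦8, 3↦9, 4↦6, 5↦10, 6↦10, 7↦6, 8↦9, 9↦8, 10↦3]  zeros at y ∈ ∅
  x = 8: [0↦10, 1↦6, 2↦9, 3↦8, 4↦3, 5↦5, 6↦3, 7↦8, 8↦9, 9↦6, 10↦10]  zeros at y ∈ ∅
  x = 9: [0↦9, 1↦1, 2↦0, 3↦6, 4↦8, 5↦6, 6↦0, 7↦1, 8↦9, 9↦2, 10↦2]  zeros at y ∈ {2, 6}
  x = 10: [0↦7, 1↦4, 2↦8, 3↦8, 4↦4, 5↦7, 6↦6, 7↦1, 8↦3, 9↦1, 10↦6]  zeros at y ∈ ∅
Collecting zeros: affine points = {(1, 3), (1, 4), (2, 3), (2, 9), (3, 6), (3, 10), (4, 3), (4, 5), (5, 2), (5, 8), (6, 0), (9, 2), (9, 6)}.
Total count |C(F_11)_aff| = 13.


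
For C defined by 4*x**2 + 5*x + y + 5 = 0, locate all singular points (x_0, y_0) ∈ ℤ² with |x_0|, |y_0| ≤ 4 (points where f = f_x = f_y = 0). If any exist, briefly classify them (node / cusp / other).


No singular points in the scanned grid; C is smooth there.

Compute partial derivatives:
  f_x = 8*x + 5.
  f_y = 1.
f_y = 1 is a nonzero constant, so f_y never vanishes: no point (x, y) can satisfy f = f_x = f_y = 0. In particular no (x, y) ∈ {−4, ..., 4}² is singular; the curve is smooth.


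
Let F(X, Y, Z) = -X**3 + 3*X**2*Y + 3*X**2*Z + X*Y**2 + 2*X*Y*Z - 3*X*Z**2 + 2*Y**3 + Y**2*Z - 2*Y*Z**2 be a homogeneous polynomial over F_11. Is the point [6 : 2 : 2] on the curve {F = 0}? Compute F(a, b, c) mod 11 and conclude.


F(6,2,2) ≡ 4 (mod 11); P is NOT on the curve.

Evaluate F(6, 2, 2) term-by-term (mod 11).
  -X**3 ↦ -1·216·1·1 = -216
  3*X**2*Y ↦ 3·36·2·1 = 216
  3*X**2*Z ↦ 3·36·1·2 = 216
  X*Y**2 ↦ 1·6·4·1 = 24
  2*X*Y*Z ↦ 2·6·2·2 = 48
  -3*X*Z**2 ↦ -3·6·1·4 = -72
  2*Y**3 ↦ 2·1·8·1 = 16
  Y**2*Z ↦ 1·1·4·2 = 8
  -2*Y*Z**2 ↦ -2·1·2·4 = -16
Sum: F(6, 2, 2) = (-216) + (216) + (216) + (24) + (48) + (-72) + (16) + (8) + (-16) = 224.
Reducing mod 11: 224 ≡ 4 (mod 11).
Since F(a, b, c) ≡ 4 ≠ 0 (mod 11), P does NOT lie on the curve.


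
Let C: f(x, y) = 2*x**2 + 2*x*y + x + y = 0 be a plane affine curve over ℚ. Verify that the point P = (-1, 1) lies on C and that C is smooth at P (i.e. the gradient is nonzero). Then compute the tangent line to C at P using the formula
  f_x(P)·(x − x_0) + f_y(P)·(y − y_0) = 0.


Tangent line at P: -x - y = 0.

Step 1: f(-1, 1) = 0, so P lies on C.
Step 2: partial derivatives
  f_x(x, y) = 4*x + 2*y + 1, f_y(x, y) = 2*x + 1.
  f_x(P) = -1, f_y(P) = -1 (gradient nonzero, so P is smooth).
Step 3: tangent line at P: -1·(x − -1) + -1·(y − 1) = 0.
Expanding: -x - y = 0.


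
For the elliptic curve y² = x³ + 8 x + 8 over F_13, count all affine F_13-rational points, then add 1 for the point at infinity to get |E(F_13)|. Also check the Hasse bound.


Affine points = {(1, 2), (1, 11), (4, 0), (5, 2), (5, 11), (6, 5), (6, 8), (7, 2), (7, 11), (8, 5), (8, 8), (9, 4), (9, 9), (10, 3), (10, 10), (11, 6), (11, 7), (12, 5), (12, 8)}; affine count = 19; |E(F_13)| = 20.

Discriminant check: Δ ∝ 4a³ + 27b² = 4·8³ + 27·8² = 4·512 + 27·64 ≡ 6 (mod 13). Nonzero ⇒ E is nonsingular.
For each x ∈ F_13, compute rhs = x³ + 8·x + 8 mod 13, then count y ∈ F_13 with y² ≡ rhs.
  x = 0: rhs = 8, matching y values: none (0 points).
  x = 1: rhs = 4, matching y values: 2, 11 (2 points).
  x = 2: rhs = 6, matching y values: none (0 points).
  x = 3: rhs = 7, matching y values: none (0 points).
  x = 4: rhs = 0, matching y values: 0 (1 points).
  x = 5: rhs = 4, matching y values: 2, 11 (2 points).
  x = 6: rhs = 12, matching y values: 5, 8 (2 points).
  x = 7: rhs = 4, matching y values: 2, 11 (2 points).
  x = 8: rhs = 12, matching y values: 5, 8 (2 points).
  x = 9: rhs = 3, matching y values: 4, 9 (2 points).
  x = 10: rhs = 9, matching y values: 3, 10 (2 points).
  x = 11: rhs = 10, matching y values: 6, 7 (2 points).
  x = 12: rhs = 12, matching y values: 5, 8 (2 points).
Total affine count: 19.
Full point count |E(F_13)| = 19 + 1 = 20.
Hasse bound: |20 − (13+1)| = |6| = 6 ≤ 2√13 ≈ 7.2111 ✓.


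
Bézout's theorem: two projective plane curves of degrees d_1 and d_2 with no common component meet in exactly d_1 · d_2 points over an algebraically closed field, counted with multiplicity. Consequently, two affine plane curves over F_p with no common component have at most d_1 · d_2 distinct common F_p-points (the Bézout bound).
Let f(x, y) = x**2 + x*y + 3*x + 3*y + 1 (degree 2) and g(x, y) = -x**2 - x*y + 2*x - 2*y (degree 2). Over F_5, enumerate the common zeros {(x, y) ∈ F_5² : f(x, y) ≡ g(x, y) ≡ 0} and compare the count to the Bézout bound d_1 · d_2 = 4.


Common zeros: ∅; count = 0; Bézout bound = 4.

deg(f) = 2, deg(g) = 2, so Bézout bound = 4.
Scan x ∈ F_5. For each x, list the y ∈ F_5 with f(x, y) ≡ 0 and those with g(x, y) ≡ 0 (mod 5); the common zeros in that column are the intersection.
  x = 0: f ≡ 0 at y ∈ {3}; g ≡ 0 at y ∈ {0}; common: ∅.
  x = 1: f ≡ 0 at y ∈ {0}; g ≡ 0 at y ∈ {2}; common: ∅.
  x = 2: f ≡ 0 at y ∈ ∅; g ≡ 0 at y ∈ {0}; common: ∅.
  x = 3: f ≡ 0 at y ∈ {1}; g ≡ 0 at y ∈ ∅; common: ∅.
  x = 4: f ≡ 0 at y ∈ {3}; g ≡ 0 at y ∈ {2}; common: ∅.
Collecting: common zeros = ∅, so the count is 0.
Comparison with the Bézout bound: 0 ≤ 4 = deg(f)·deg(g), as expected for curves with no common component (the affine F_5-count falls short of the bound because intersections may lie at infinity, over extension fields, or carry multiplicity).


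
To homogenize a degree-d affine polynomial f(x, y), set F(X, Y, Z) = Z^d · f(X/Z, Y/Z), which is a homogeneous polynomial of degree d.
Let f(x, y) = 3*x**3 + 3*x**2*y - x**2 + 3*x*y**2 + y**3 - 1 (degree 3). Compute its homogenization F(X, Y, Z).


F(X, Y, Z) = 3*X**3 + 3*X**2*Y - X**2*Z + 3*X*Y**2 + Y**3 - Z**3

deg(f) = 3.
Substitute x = X/Z, y = Y/Z into f, then multiply by Z^3.
  monomial 3·x^3·y^0 ↦ 3·X^3·Y^0·Z^0.
  monomial 3·x^2·y^1 ↦ 3·X^2·Y^1·Z^0.
  monomial -1·x^2·y^0 ↦ -1·X^2·Y^0·Z^1.
  monomial 3·x^1·y^2 ↦ 3·X^1·Y^2·Z^0.
  monomial 1·x^0·y^3 ↦ 1·X^0·Y^3·Z^0.
  monomial -1·x^0·y^0 ↦ -1·X^0·Y^0·Z^3.
Collecting: F(X, Y, Z) = 3*X**3 + 3*X**2*Y - X**2*Z + 3*X*Y**2 + Y**3 - Z**3.


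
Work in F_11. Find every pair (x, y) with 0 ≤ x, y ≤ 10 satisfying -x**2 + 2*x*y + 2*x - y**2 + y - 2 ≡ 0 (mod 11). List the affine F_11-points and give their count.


Affine F_11-points: {(0, 5), (0, 7), (1, 5), (1, 9), (5, 4), (5, 7), (7, 2), (8, 8), (8, 9), (10, 2), (10, 8)}; count = 11.

For each of the 121 pairs (x, y) ∈ F_11², evaluate f(x, y) mod 11. Record the zeros.
  x = 0: [0↦9, 1↦9, 2↦7, 3↦3, 4↦8, 5↦0, 6↦1, 7↦0, 8↦8, 9↦3, 10↦7]  zeros at y ∈ {5, 7}
  x = 1: [0↦10, 1↦1, 2↦1, 3↦10, 4↦6, 5↦0, 6↦3, 7↦4, 8↦3, 9↦0, 10↦6]  zeros at y ∈ {5, 9}
  x = 2: [0↦9, 1↦2, 2↦4, 3↦4, 4↦2, 5↦9, 6↦3, 7↦6, 8↦7, 9↦6, 10↦3]  zeros at y ∈ ∅
  x = 3: [0↦6, 1↦1, 2↦5, 3↦7, 4↦7, 5↦5, 6↦1, 7↦6, 8↦9, 9↦10, 10↦9]  zeros at y ∈ ∅
  x = 4: [0↦1, 1↦9, 2↦4, 3↦8, 4↦10, 5↦10, 6↦8, 7↦4, 8↦9, 9↦1, 10↦2]  zeros at y ∈ ∅
  x = 5: [0↦5, 1↦4, 2↦1, 3↦7, 4↦0, 5↦2, 6↦2, 7↦0, 8↦7, 9↦1, 10↦4]  zeros at y ∈ {4, 7}
  x = 6: [0↦7, 1↦8, 2↦7, 3↦4, 4↦10, 5↦3, 6↦5, 7↦5, 8↦3, 9↦10, 10↦4]  zeros at y ∈ ∅
  x = 7: [0↦7, 1↦10, 2↦0, 3↦10, 4↦7, 5↦2, 6↦6, 7↦8, 8↦8, 9↦6, 10↦2]  zeros at y ∈ {2}
  x = 8: [0↦5, 1↦10, 2↦2, 3↦3, 4↦2, 5↦10, 6↦5, 7↦9, 8↦0, 9↦0, 10↦9]  zeros at y ∈ {8, 9}
  x = 9: [0↦1, 1↦8, 2↦2, 3↦5, 4↦6, 5↦5, 6↦2, 7↦8, 8↦1, 9↦3, 10↦3]  zeros at y ∈ ∅
  x = 10: [0↦6, 1↦4, 2↦0, 3↦5, 4↦8, 5↦9, 6↦8, 7↦5, 8↦0, 9↦4, 10↦6]  zeros at y ∈ {2, 8}
Collecting zeros: affine points = {(0, 5), (0, 7), (1, 5), (1, 9), (5, 4), (5, 7), (7, 2), (8, 8), (8, 9), (10, 2), (10, 8)}.
Total count |C(F_11)_aff| = 11.


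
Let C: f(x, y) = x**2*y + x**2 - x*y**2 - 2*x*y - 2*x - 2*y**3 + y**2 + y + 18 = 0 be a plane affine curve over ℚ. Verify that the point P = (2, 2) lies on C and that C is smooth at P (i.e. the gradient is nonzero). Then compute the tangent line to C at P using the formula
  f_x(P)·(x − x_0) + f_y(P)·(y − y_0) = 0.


Tangent line at P: 2*x - 27*y + 50 = 0.

Step 1: f(2, 2) = 0, so P lies on C.
Step 2: partial derivatives
  f_x(x, y) = 2*x*y + 2*x - y**2 - 2*y - 2, f_y(x, y) = x**2 - 2*x*y - 2*x - 6*y**2 + 2*y + 1.
  f_x(P) = 2, f_y(P) = -27 (gradient nonzero, so P is smooth).
Step 3: tangent line at P: 2·(x − 2) + -27·(y − 2) = 0.
Expanding: 2*x - 27*y + 50 = 0.


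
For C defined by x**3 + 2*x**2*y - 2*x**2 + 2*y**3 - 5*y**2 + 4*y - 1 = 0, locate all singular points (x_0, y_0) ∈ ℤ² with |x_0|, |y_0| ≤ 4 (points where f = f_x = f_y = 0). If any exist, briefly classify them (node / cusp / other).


Singular points: {(0, 1)}; classification: cusp.

Compute partial derivatives:
  f_x = 3*x**2 + 4*x*y - 4*x.
  f_y = 2*x**2 + 6*y**2 - 10*y + 4.
Scan x_0 ∈ {−4, ..., 4}. For each x_0, f_y(x_0, y) is a polynomial in y; find its integer roots y ∈ {−4, ..., 4}, then test f_x and f at those candidates.
  x = -4: f_y(-4, y) = 6*y**2 - 10*y + 36; no integer root y with |y| ≤ 4.
  x = -3: f_y(-3, y) = 6*y**2 - 10*y + 22; no integer root y with |y| ≤ 4.
  x = -2: f_y(-2, y) = 6*y**2 - 10*y + 12; no integer root y with |y| ≤ 4.
  x = -1: f_y(-1, y) = 6*y**2 - 10*y + 6; no integer root y with |y| ≤ 4.
  x = 0: f_y(0, y) = 6*y**2 - 10*y + 4; vanishes at y ∈ {1}. (0, 1): f_x = 0, f = 0 — SINGULAR.
  x = 1: f_y(1, y) = 6*y**2 - 10*y + 6; no integer root y with |y| ≤ 4.
  x = 2: f_y(2, y) = 6*y**2 - 10*y + 12; no integer root y with |y| ≤ 4.
  x = 3: f_y(3, y) = 6*y**2 - 10*y + 22; no integer root y with |y| ≤ 4.
  x = 4: f_y(4, y) = 6*y**2 - 10*y + 36; no integer root y with |y| ≤ 4.
Only singular point on the grid: (0, 1).
Classify: substitute x = 0 + u, y = 1 + v and expand: f = u**3 + 2*u**2*v + 2*v**3 + v**2.
No constant or linear terms (consistent with a singular point). Quadratic part: v**2. Cubic part: u**3 + 2*u**2*v + 2*v**3.
The quadratic part v**2 is a perfect square, so there is a single (double) tangent line v = 0, i.e. y = 1. Restricting the cubic part to that line (v = 0) leaves u**3 ≠ 0, so f is not divisible by v and the branch is v² ≈ -u**3 to lowest order — this is a cusp.
Classification: cusp.


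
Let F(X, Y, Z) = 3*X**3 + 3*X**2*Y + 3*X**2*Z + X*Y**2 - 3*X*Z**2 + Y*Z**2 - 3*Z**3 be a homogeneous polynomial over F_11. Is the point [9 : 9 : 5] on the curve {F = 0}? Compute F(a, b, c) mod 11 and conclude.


F(9,9,5) ≡ 4 (mod 11); P is NOT on the curve.

Evaluate F(9, 9, 5) term-by-term (mod 11).
  3*X**3 ↦ 3·729·1·1 = 2187
  3*X**2*Y ↦ 3·81·9·1 = 2187
  3*X**2*Z ↦ 3·81·1·5 = 1215
  X*Y**2 ↦ 1·9·81·1 = 729
  -3*X*Z**2 ↦ -3·9·1·25 = -675
  Y*Z**2 ↦ 1·1·9·25 = 225
  -3*Z**3 ↦ -3·1·1·125 = -375
Sum: F(9, 9, 5) = (2187) + (2187) + (1215) + (729) + (-675) + (225) + (-375) = 5493.
Reducing mod 11: 5493 ≡ 4 (mod 11).
Since F(a, b, c) ≡ 4 ≠ 0 (mod 11), P does NOT lie on the curve.


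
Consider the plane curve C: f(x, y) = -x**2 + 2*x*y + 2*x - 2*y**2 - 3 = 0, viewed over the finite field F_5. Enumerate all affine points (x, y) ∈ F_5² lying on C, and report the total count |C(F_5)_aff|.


Affine F_5-points: {(0, 1), (0, 4), (4, 1), (4, 3)}; count = 4.

For each of the 25 pairs (x, y) ∈ F_5², evaluate f(x, y) mod 5. Record the zeros.
  x = 0: [0↦2, 1↦0, 2↦4, 3↦4, 4↦0]  zeros at y ∈ {1, 4}
  x = 1: [0↦3, 1↦3, 2↦4, 3↦1, 4↦4]  zeros at y ∈ ∅
  x = 2: [0↦2, 1↦4, 2↦2, 3↦1, 4↦1]  zeros at y ∈ ∅
  x = 3: [0↦4, 1↦3, 2↦3, 3↦4, 4↦1]  zeros at y ∈ ∅
  x = 4: [0↦4, 1↦0, 2↦2, 3↦0, 4↦4]  zeros at y ∈ {1, 3}
Collecting zeros: affine points = {(0, 1), (0, 4), (4, 1), (4, 3)}.
Total count |C(F_5)_aff| = 4.


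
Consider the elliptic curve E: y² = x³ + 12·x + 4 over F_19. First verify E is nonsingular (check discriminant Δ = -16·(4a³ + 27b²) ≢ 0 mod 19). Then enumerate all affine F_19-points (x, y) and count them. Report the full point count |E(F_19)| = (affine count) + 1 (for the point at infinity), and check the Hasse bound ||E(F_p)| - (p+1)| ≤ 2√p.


Affine points = {(0, 2), (0, 17), (1, 6), (1, 13), (2, 6), (2, 13), (6, 8), (6, 11), (8, 2), (8, 17), (9, 9), (9, 10), (11, 2), (11, 17), (13, 1), (13, 18), (14, 3), (14, 16), (15, 5), (15, 14), (16, 6), (16, 13)}; affine count = 22; |E(F_19)| = 23.

Discriminant check: Δ ∝ 4a³ + 27b² = 4·12³ + 27·4² = 4·1728 + 27·16 ≡ 10 (mod 19). Nonzero ⇒ E is nonsingular.
For each x ∈ F_19, compute rhs = x³ + 12·x + 4 mod 19, then count y ∈ F_19 with y² ≡ rhs.
  x = 0: rhs = 4, matching y values: 2, 17 (2 points).
  x = 1: rhs = 17, matching y values: 6, 13 (2 points).
  x = 2: rhs = 17, matching y values: 6, 13 (2 points).
  x = 3: rhs = 10, matching y values: none (0 points).
  x = 4: rhs = 2, matching y values: none (0 points).
  x = 5: rhs = 18, matching y values: none (0 points).
  x = 6: rhs = 7, matching y values: 8, 11 (2 points).
  x = 7: rhs = 13, matching y values: none (0 points).
  x = 8: rhs = 4, matching y values: 2, 17 (2 points).
  x = 9: rhs = 5, matching y values: 9, 10 (2 points).
  x = 10: rhs = 3, matching y values: none (0 points).
  x = 11: rhs = 4, matching y values: 2, 17 (2 points).
  x = 12: rhs = 14, matching y values: none (0 points).
  x = 13: rhs = 1, matching y values: 1, 18 (2 points).
  x = 14: rhs = 9, matching y values: 3, 16 (2 points).
  x = 15: rhs = 6, matching y values: 5, 14 (2 points).
  x = 16: rhs = 17, matching y values: 6, 13 (2 points).
  x = 17: rhs = 10, matching y values: none (0 points).
  x = 18: rhs = 10, matching y values: none (0 points).
Total affine count: 22.
Full point count |E(F_19)| = 22 + 1 = 23.
Hasse bound: |23 − (19+1)| = |3| = 3 ≤ 2√19 ≈ 8.7178 ✓.


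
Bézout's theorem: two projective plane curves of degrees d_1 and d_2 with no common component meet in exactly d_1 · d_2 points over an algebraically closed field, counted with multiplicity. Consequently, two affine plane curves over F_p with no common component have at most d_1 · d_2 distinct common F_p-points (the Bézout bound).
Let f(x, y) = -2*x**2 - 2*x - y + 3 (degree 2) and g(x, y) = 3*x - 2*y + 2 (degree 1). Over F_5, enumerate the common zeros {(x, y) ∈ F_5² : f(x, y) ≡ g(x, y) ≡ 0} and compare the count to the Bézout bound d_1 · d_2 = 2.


Common zeros: ∅; count = 0; Bézout bound = 2.

deg(f) = 2, deg(g) = 1, so Bézout bound = 2.
Scan x ∈ F_5. For each x, list the y ∈ F_5 with f(x, y) ≡ 0 and those with g(x, y) ≡ 0 (mod 5); the common zeros in that column are the intersection.
  x = 0: f ≡ 0 at y ∈ {3}; g ≡ 0 at y ∈ {1}; common: ∅.
  x = 1: f ≡ 0 at y ∈ {4}; g ≡ 0 at y ∈ {0}; common: ∅.
  x = 2: f ≡ 0 at y ∈ {1}; g ≡ 0 at y ∈ {4}; common: ∅.
  x = 3: f ≡ 0 at y ∈ {4}; g ≡ 0 at y ∈ {3}; common: ∅.
  x = 4: f ≡ 0 at y ∈ {3}; g ≡ 0 at y ∈ {2}; common: ∅.
Collecting: common zeros = ∅, so the count is 0.
Comparison with the Bézout bound: 0 ≤ 2 = deg(f)·deg(g), as expected for curves with no common component (the affine F_5-count falls short of the bound because intersections may lie at infinity, over extension fields, or carry multiplicity).


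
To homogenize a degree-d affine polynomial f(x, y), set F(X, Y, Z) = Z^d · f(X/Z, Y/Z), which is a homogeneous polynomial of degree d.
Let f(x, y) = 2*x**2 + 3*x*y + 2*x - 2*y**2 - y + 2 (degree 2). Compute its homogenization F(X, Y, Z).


F(X, Y, Z) = 2*X**2 + 3*X*Y + 2*X*Z - 2*Y**2 - Y*Z + 2*Z**2

deg(f) = 2.
Substitute x = X/Z, y = Y/Z into f, then multiply by Z^2.
  monomial 2·x^2·y^0 ↦ 2·X^2·Y^0·Z^0.
  monomial 3·x^1·y^1 ↦ 3·X^1·Y^1·Z^0.
  monomial 2·x^1·y^0 ↦ 2·X^1·Y^0·Z^1.
  monomial -2·x^0·y^2 ↦ -2·X^0·Y^2·Z^0.
  monomial -1·x^0·y^1 ↦ -1·X^0·Y^1·Z^1.
  monomial 2·x^0·y^0 ↦ 2·X^0·Y^0·Z^2.
Collecting: F(X, Y, Z) = 2*X**2 + 3*X*Y + 2*X*Z - 2*Y**2 - Y*Z + 2*Z**2.


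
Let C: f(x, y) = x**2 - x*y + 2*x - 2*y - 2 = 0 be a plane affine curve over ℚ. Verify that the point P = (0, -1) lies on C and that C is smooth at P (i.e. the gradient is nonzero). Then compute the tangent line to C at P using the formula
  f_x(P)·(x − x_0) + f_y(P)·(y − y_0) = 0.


Tangent line at P: 3*x - 2*y - 2 = 0.

Step 1: f(0, -1) = 0, so P lies on C.
Step 2: partial derivatives
  f_x(x, y) = 2*x - y + 2, f_y(x, y) = -x - 2.
  f_x(P) = 3, f_y(P) = -2 (gradient nonzero, so P is smooth).
Step 3: tangent line at P: 3·(x − 0) + -2·(y − -1) = 0.
Expanding: 3*x - 2*y - 2 = 0.


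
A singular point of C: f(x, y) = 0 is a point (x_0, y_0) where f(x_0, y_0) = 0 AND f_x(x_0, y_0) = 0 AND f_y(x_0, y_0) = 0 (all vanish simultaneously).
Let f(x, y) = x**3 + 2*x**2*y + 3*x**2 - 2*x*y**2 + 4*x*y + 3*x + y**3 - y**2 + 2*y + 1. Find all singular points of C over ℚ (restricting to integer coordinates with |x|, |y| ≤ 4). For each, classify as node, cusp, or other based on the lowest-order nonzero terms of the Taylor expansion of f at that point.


Singular points: {(-1, 0)}; classification: cusp.

Compute partial derivatives:
  f_x = 3*x**2 + 4*x*y + 6*x - 2*y**2 + 4*y + 3.
  f_y = 2*x**2 - 4*x*y + 4*x + 3*y**2 - 2*y + 2.
Scan x_0 ∈ {−4, ..., 4}. For each x_0, f_y(x_0, y) is a polynomial in y; find its integer roots y ∈ {−4, ..., 4}, then test f_x and f at those candidates.
  x = -4: f_y(-4, y) = 3*y**2 + 14*y + 18; no integer root y with |y| ≤ 4.
  x = -3: f_y(-3, y) = 3*y**2 + 10*y + 8; vanishes at y ∈ {-2}. (-3, -2): f_x = 20 ≠ 0.
  x = -2: f_y(-2, y) = 3*y**2 + 6*y + 2; no integer root y with |y| ≤ 4.
  x = -1: f_y(-1, y) = 3*y**2 + 2*y; vanishes at y ∈ {0}. (-1, 0): f_x = 0, f = 0 — SINGULAR.
  x = 0: f_y(0, y) = 3*y**2 - 2*y + 2; no integer root y with |y| ≤ 4.
  x = 1: f_y(1, y) = 3*y**2 - 6*y + 8; no integer root y with |y| ≤ 4.
  x = 2: f_y(2, y) = 3*y**2 - 10*y + 18; no integer root y with |y| ≤ 4.
  x = 3: f_y(3, y) = 3*y**2 - 14*y + 32; no integer root y with |y| ≤ 4.
  x = 4: f_y(4, y) = 3*y**2 - 18*y + 50; no integer root y with |y| ≤ 4.
Only singular point on the grid: (-1, 0).
Classify: substitute x = -1 + u, y = 0 + v and expand: f = u**3 + 2*u**2*v - 2*u*v**2 + v**3 + v**2.
No constant or linear terms (consistent with a singular point). Quadratic part: v**2. Cubic part: u**3 + 2*u**2*v - 2*u*v**2 + v**3.
The quadratic part v**2 is a perfect square, so there is a single (double) tangent line v = 0, i.e. y = 0. Restricting the cubic part to that line (v = 0) leaves u**3 ≠ 0, so f is not divisible by v and the branch is v² ≈ -u**3 to lowest order — this is a cusp.
Classification: cusp.


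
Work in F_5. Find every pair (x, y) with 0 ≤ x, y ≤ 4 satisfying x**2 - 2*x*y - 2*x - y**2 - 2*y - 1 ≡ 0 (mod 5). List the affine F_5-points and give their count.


Affine F_5-points: {(0, 4)}; count = 1.

For each of the 25 pairs (x, y) ∈ F_5², evaluate f(x, y) mod 5. Record the zeros.
  x = 0: [0↦4, 1↦1, 2↦1, 3↦4, 4↦0]  zeros at y ∈ {4}
  x = 1: [0↦3, 1↦3, 2↦1, 3↦2, 4↦1]  zeros at y ∈ ∅
  x = 2: [0↦4, 1↦2, 2↦3, 3↦2, 4↦4]  zeros at y ∈ ∅
  x = 3: [0↦2, 1↦3, 2↦2, 3↦4, 4↦4]  zeros at y ∈ ∅
  x = 4: [0↦2, 1↦1, 2↦3, 3↦3, 4↦1]  zeros at y ∈ ∅
Collecting zeros: affine points = {(0, 4)}.
Total count |C(F_5)_aff| = 1.


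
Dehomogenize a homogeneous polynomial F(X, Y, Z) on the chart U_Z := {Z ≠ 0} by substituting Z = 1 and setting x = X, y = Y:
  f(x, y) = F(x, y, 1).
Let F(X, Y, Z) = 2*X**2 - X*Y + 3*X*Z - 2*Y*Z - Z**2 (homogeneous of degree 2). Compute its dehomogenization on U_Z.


f(x, y) = 2*x**2 - x*y + 3*x - 2*y - 1

On U_Z we set Z = 1. Each monomial c·X^i·Y^j·Z^k in F becomes c·x^i·y^j·1^k = c·x^i·y^j.
Substituting Z = 1: F(X, Y, 1) = 2*x**2 - x*y + 3*x - 2*y - 1.
Note: deg(f) ≤ deg(F) = 2; strict inequality happens when F is divisible by Z (lost terms).


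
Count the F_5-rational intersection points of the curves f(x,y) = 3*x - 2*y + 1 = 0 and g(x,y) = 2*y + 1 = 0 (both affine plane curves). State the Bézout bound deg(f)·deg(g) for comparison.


Common zeros: {(1, 2)}; count = 1; Bézout bound = 1.

deg(f) = 1, deg(g) = 1, so Bézout bound = 1.
Scan x ∈ F_5. For each x, list the y ∈ F_5 with f(x, y) ≡ 0 and those with g(x, y) ≡ 0 (mod 5); the common zeros in that column are the intersection.
  x = 0: f ≡ 0 at y ∈ {3}; g ≡ 0 at y ∈ {2}; common: ∅.
  x = 1: f ≡ 0 at y ∈ {2}; g ≡ 0 at y ∈ {2}; common: {2}.
  x = 2: f ≡ 0 at y ∈ {1}; g ≡ 0 at y ∈ {2}; common: ∅.
  x = 3: f ≡ 0 at y ∈ {0}; g ≡ 0 at y ∈ {2}; common: ∅.
  x = 4: f ≡ 0 at y ∈ {4}; g ≡ 0 at y ∈ {2}; common: ∅.
Collecting: common zeros = {(1, 2)}, so the count is 1.
Comparison with the Bézout bound: 1 ≤ 1 = deg(f)·deg(g), as expected for curves with no common component (the bound is attained).
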